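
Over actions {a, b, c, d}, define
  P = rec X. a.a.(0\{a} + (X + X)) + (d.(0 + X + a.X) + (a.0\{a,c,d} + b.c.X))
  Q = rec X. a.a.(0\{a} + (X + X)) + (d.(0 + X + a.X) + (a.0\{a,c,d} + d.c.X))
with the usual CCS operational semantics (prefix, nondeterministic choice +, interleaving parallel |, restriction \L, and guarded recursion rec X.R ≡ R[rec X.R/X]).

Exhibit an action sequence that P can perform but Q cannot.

LTS(P): 6 reachable states
  s0 = rec X. a.a.(0\{a} + (X + X)) + (d.(0 + X + a.X) + (a.0\{a,c,d} + b.c.X)) → --a--▸ s1, --a--▸ s2, --b--▸ s3, --d--▸ s4
  s1 = 0\{a,c,d} → (no moves)
  s2 = a.(0\{a} + ((rec X. a.a.(0\{a} + (X + X)) + (d.(0 + X + a.X) + (a.0\{a,c,d} + b.c.X))) + (rec X. a.a.(0\{a} + (X + X)) + (d.(0 + X + a.X) + (a.0\{a,c,d} + b.c.X))))) → --a--▸ s5
  s3 = c.(rec X. a.a.(0\{a} + (X + X)) + (d.(0 + X + a.X) + (a.0\{a,c,d} + b.c.X))) → --c--▸ s0
  s4 = 0 + (rec X. a.a.(0\{a} + (X + X)) + (d.(0 + X + a.X) + (a.0\{a,c,d} + b.c.X))) + a.(rec X. a.a.(0\{a} + (X + X)) + (d.(0 + X + a.X) + (a.0\{a,c,d} + b.c.X))) → --a--▸ s0, --a--▸ s1, --a--▸ s2, --b--▸ s3, --d--▸ s4
  s5 = 0\{a} + ((rec X. a.a.(0\{a} + (X + X)) + (d.(0 + X + a.X) + (a.0\{a,c,d} + b.c.X))) + (rec X. a.a.(0\{a} + (X + X)) + (d.(0 + X + a.X) + (a.0\{a,c,d} + b.c.X)))) → --a--▸ s1, --a--▸ s2, --b--▸ s3, --d--▸ s4
LTS(Q): 6 reachable states
  t0 = rec X. a.a.(0\{a} + (X + X)) + (d.(0 + X + a.X) + (a.0\{a,c,d} + d.c.X)) → --a--▸ t1, --a--▸ t2, --d--▸ t3, --d--▸ t4
  t1 = 0\{a,c,d} → (no moves)
  t2 = a.(0\{a} + ((rec X. a.a.(0\{a} + (X + X)) + (d.(0 + X + a.X) + (a.0\{a,c,d} + d.c.X))) + (rec X. a.a.(0\{a} + (X + X)) + (d.(0 + X + a.X) + (a.0\{a,c,d} + d.c.X))))) → --a--▸ t5
  t3 = 0 + (rec X. a.a.(0\{a} + (X + X)) + (d.(0 + X + a.X) + (a.0\{a,c,d} + d.c.X))) + a.(rec X. a.a.(0\{a} + (X + X)) + (d.(0 + X + a.X) + (a.0\{a,c,d} + d.c.X))) → --a--▸ t0, --a--▸ t1, --a--▸ t2, --d--▸ t3, --d--▸ t4
  t4 = c.(rec X. a.a.(0\{a} + (X + X)) + (d.(0 + X + a.X) + (a.0\{a,c,d} + d.c.X))) → --c--▸ t0
  t5 = 0\{a} + ((rec X. a.a.(0\{a} + (X + X)) + (d.(0 + X + a.X) + (a.0\{a,c,d} + d.c.X))) + (rec X. a.a.(0\{a} + (X + X)) + (d.(0 + X + a.X) + (a.0\{a,c,d} + d.c.X)))) → --a--▸ t1, --a--▸ t2, --d--▸ t3, --d--▸ t4
Executing b from P (initial set {s0}):
  step 1 (b): {s3}
  P completes σ.
Executing b from Q (initial set {t0}):
  step 1 (b): no successor for Q

b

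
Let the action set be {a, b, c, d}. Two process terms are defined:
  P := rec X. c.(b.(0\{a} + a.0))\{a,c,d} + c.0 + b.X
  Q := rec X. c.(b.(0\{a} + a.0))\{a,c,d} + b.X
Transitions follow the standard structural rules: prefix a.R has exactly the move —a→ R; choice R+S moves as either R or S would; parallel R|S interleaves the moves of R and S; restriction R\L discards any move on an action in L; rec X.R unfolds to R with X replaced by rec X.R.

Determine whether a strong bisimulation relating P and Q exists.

not bisimilar

P's transition system — 4 states:
  m0 = rec X. c.(b.(0\{a} + a.0))\{a,c,d} + c.0 + b.X → —b→ m0, —c→ m1, —c→ m2
  m1 = (b.(0\{a} + a.0))\{a,c,d} → —b→ m3
  m2 = 0 → ·
  m3 = (0\{a} + a.0)\{a,c,d} → ·
Q's transition system — 3 states:
  n0 = rec X. c.(b.(0\{a} + a.0))\{a,c,d} + b.X → —b→ n0, —c→ n1
  n1 = (b.(0\{a} + a.0))\{a,c,d} → —b→ n2
  n2 = (0\{a} + a.0)\{a,c,d} → ·
Partition-refinement fixed point:
  B0 = {m0}
  B1 = {m1, n1}
  B2 = {m2, m3, n2}
  B3 = {n0}
m0 ∈ B0, n0 ∈ B3 → different blocks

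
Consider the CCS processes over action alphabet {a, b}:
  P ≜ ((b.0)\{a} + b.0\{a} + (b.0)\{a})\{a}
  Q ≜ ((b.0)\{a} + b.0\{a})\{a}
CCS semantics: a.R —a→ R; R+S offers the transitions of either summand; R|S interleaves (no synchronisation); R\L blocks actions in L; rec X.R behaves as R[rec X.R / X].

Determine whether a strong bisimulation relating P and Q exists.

P ~ Q

P's transition system — 2 states:
  p0 = ((b.0)\{a} + b.0\{a} + (b.0)\{a})\{a} has moves -b-> p1
  p1 = 0\{a}\{a} has moves ·
Q's transition system — 2 states:
  q0 = ((b.0)\{a} + b.0\{a})\{a} has moves -b-> q1
  q1 = 0\{a}\{a} has moves ·
Coarsest stable partition (strong bisimilarity classes):
  B0 = {p0, q0}
  B1 = {p1, q1}
p0 ∈ B0, q0 ∈ B0 → same block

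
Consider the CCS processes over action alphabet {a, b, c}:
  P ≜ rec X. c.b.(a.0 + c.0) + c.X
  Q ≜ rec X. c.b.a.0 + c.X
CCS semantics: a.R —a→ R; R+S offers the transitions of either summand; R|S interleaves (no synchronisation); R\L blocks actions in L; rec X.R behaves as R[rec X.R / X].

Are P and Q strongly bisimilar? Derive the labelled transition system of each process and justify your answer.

Reachable graph of P (4 states):
  s0 = rec X. c.b.(a.0 + c.0) + c.X → ··c··> s0, ··c··> s1
  s1 = b.(a.0 + c.0) → ··b··> s2
  s2 = a.0 + c.0 → ··a··> s3, ··c··> s3
  s3 = 0 → ∅
Reachable graph of Q (4 states):
  t0 = rec X. c.b.a.0 + c.X → ··c··> t0, ··c··> t1
  t1 = b.a.0 → ··b··> t2
  t2 = a.0 → ··a··> t3
  t3 = 0 → ∅
Coarsest stable partition (strong bisimilarity classes):
  B0 = {s0}
  B1 = {s1}
  B2 = {s2}
  B3 = {s3, t3}
  B4 = {t0}
  B5 = {t1}
  B6 = {t2}
s0 ∈ B0, t0 ∈ B4 → different blocks

NO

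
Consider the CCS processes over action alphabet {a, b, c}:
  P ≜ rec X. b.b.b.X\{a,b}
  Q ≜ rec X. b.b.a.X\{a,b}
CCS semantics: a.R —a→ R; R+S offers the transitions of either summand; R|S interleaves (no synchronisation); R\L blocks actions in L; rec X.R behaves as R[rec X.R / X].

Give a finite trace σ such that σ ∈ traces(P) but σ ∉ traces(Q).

LTS(P): 4 reachable states
  p0 = rec X. b.b.b.X\{a,b} :: —b→ p1
  p1 = b.b.(rec X. b.b.b.X\{a,b})\{a,b} :: —b→ p2
  p2 = b.(rec X. b.b.b.X\{a,b})\{a,b} :: —b→ p3
  p3 = (rec X. b.b.b.X\{a,b})\{a,b} :: stopped
LTS(Q): 4 reachable states
  q0 = rec X. b.b.a.X\{a,b} :: —b→ q1
  q1 = b.a.(rec X. b.b.a.X\{a,b})\{a,b} :: —b→ q2
  q2 = a.(rec X. b.b.a.X\{a,b})\{a,b} :: —a→ q3
  q3 = (rec X. b.b.a.X\{a,b})\{a,b} :: stopped
Executing bbb from P (initial set {p0}):
  step 1 (b): {p1}
  step 2 (b): {p2}
  step 3 (b): {p3}
  ✓ P
Executing bbb from Q (initial set {q0}):
  step 1 (b): {q1}
  step 2 (b): {q2}
  step 3 (b): ∅ (Q stuck)

bbb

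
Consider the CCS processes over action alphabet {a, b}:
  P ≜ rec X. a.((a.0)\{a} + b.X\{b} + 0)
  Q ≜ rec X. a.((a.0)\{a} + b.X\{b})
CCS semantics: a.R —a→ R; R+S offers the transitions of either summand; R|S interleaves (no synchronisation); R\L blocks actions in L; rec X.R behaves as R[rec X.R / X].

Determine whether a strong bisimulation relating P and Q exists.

P's transition system — 4 states:
  p0 = rec X. a.((a.0)\{a} + b.X\{b} + 0) :: --a--▸ p1
  p1 = (a.0)\{a} + b.(rec X. a.((a.0)\{a} + b.X\{b} + 0))\{b} + 0 :: --b--▸ p2
  p2 = (rec X. a.((a.0)\{a} + b.X\{b} + 0))\{b} :: --a--▸ p3
  p3 = ((a.0)\{a} + b.(rec X. a.((a.0)\{a} + b.X\{b} + 0))\{b} + 0)\{b} :: deadlocked
Q's transition system — 4 states:
  q0 = rec X. a.((a.0)\{a} + b.X\{b}) :: --a--▸ q1
  q1 = (a.0)\{a} + b.(rec X. a.((a.0)\{a} + b.X\{b}))\{b} :: --b--▸ q2
  q2 = (rec X. a.((a.0)\{a} + b.X\{b}))\{b} :: --a--▸ q3
  q3 = ((a.0)\{a} + b.(rec X. a.((a.0)\{a} + b.X\{b}))\{b})\{b} :: deadlocked
Coarsest stable partition (strong bisimilarity classes):
  B0 = {p0, q0}
  B1 = {p1, q1}
  B2 = {p2, q2}
  B3 = {p3, q3}
p0 ∈ B0, q0 ∈ B0 → same block

YES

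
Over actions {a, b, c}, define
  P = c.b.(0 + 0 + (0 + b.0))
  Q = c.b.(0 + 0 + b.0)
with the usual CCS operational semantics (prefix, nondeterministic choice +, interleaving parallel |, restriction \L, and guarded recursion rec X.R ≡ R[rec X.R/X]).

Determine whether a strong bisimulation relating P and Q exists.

P ~ Q

Reachable graph of P (4 states):
  u0 = c.b.(0 + 0 + (0 + b.0)) → =c=> u1
  u1 = b.(0 + 0 + (0 + b.0)) → =b=> u2
  u2 = 0 + 0 + (0 + b.0) → =b=> u3
  u3 = 0 → (no moves)
Reachable graph of Q (4 states):
  v0 = c.b.(0 + 0 + b.0) → =c=> v1
  v1 = b.(0 + 0 + b.0) → =b=> v2
  v2 = 0 + 0 + b.0 → =b=> v3
  v3 = 0 → (no moves)
Coarsest stable partition (strong bisimilarity classes):
  B0 = {u0, v0}
  B1 = {u1, v1}
  B2 = {u2, v2}
  B3 = {u3, v3}
u0 ∈ B0, v0 ∈ B0 → same block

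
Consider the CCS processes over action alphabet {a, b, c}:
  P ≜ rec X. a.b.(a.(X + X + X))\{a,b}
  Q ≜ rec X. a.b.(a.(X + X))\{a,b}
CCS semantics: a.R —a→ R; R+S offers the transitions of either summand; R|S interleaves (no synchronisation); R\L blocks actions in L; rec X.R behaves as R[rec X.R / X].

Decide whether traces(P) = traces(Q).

trace-equivalent

Reachable graph of P (3 states):
  p0 = rec X. a.b.(a.(X + X + X))\{a,b} has moves —a→ p1
  p1 = b.(a.((rec X. a.b.(a.(X + X + X))\{a,b}) + (rec X. a.b.(a.(X + X + X))\{a,b}) + (rec X. a.b.(a.(X + X + X))\{a,b})))\{a,b} has moves —b→ p2
  p2 = (a.((rec X. a.b.(a.(X + X + X))\{a,b}) + (rec X. a.b.(a.(X + X + X))\{a,b}) + (rec X. a.b.(a.(X + X + X))\{a,b})))\{a,b} has moves ∅
Reachable graph of Q (3 states):
  q0 = rec X. a.b.(a.(X + X))\{a,b} has moves —a→ q1
  q1 = b.(a.((rec X. a.b.(a.(X + X))\{a,b}) + (rec X. a.b.(a.(X + X))\{a,b})))\{a,b} has moves —b→ q2
  q2 = (a.((rec X. a.b.(a.(X + X))\{a,b}) + (rec X. a.b.(a.(X + X))\{a,b})))\{a,b} has moves ∅
Coarsest stable partition (strong bisimilarity classes):
  B0 = {p0, q0}
  B1 = {p1, q1}
  B2 = {p2, q2}
p0 ∈ B0, q0 ∈ B0 → same block
Bisimilar ⇒ trace-equivalent.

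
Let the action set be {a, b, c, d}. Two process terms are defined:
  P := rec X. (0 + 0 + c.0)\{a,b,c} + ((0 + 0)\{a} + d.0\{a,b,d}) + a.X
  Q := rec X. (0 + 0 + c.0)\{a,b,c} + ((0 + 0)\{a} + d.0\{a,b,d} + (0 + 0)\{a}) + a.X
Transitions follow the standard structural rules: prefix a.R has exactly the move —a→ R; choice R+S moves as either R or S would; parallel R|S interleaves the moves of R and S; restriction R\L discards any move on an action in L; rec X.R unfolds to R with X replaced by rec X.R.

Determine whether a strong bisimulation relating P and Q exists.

YES

Reachable graph of P (2 states):
  m0 = rec X. (0 + 0 + c.0)\{a,b,c} + ((0 + 0)\{a} + d.0\{a,b,d}) + a.X :: =a=> m0, =d=> m1
  m1 = 0\{a,b,d} :: ·
Reachable graph of Q (2 states):
  n0 = rec X. (0 + 0 + c.0)\{a,b,c} + ((0 + 0)\{a} + d.0\{a,b,d} + (0 + 0)\{a}) + a.X :: =a=> n0, =d=> n1
  n1 = 0\{a,b,d} :: ·
Partition-refinement fixed point:
  B0 = {m0, n0}
  B1 = {m1, n1}
m0 ∈ B0, n0 ∈ B0 → same block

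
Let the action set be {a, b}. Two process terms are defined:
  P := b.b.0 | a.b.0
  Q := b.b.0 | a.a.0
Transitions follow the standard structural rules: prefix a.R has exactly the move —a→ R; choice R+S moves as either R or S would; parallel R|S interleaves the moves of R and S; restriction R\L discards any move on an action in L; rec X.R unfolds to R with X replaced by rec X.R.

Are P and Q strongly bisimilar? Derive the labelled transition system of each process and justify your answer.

P ≁ Q

P's transition system — 9 states:
  m0 = b.b.0 | a.b.0 has moves --a--▸ m1, --b--▸ m2
  m1 = b.b.0 | b.0 has moves --b--▸ m3, --b--▸ m4
  m2 = b.0 | a.b.0 has moves --a--▸ m3, --b--▸ m5
  m3 = b.0 | b.0 has moves --b--▸ m6, --b--▸ m7
  m4 = b.b.0 | 0 has moves --b--▸ m7
  m5 = 0 | a.b.0 has moves --a--▸ m6
  m6 = 0 | b.0 has moves --b--▸ m8
  m7 = b.0 | 0 has moves --b--▸ m8
  m8 = 0 | 0 has moves (no moves)
Q's transition system — 9 states:
  n0 = b.b.0 | a.a.0 has moves --a--▸ n1, --b--▸ n2
  n1 = b.b.0 | a.0 has moves --a--▸ n3, --b--▸ n4
  n2 = b.0 | a.a.0 has moves --a--▸ n4, --b--▸ n5
  n3 = b.b.0 | 0 has moves --b--▸ n6
  n4 = b.0 | a.0 has moves --a--▸ n6, --b--▸ n7
  n5 = 0 | a.a.0 has moves --a--▸ n7
  n6 = b.0 | 0 has moves --b--▸ n8
  n7 = 0 | a.0 has moves --a--▸ n8
  n8 = 0 | 0 has moves (no moves)
Coarsest stable partition (strong bisimilarity classes):
  B0 = {m0}
  B1 = {m2}
  B2 = {m3, m4, n3}
  B3 = {m6, m7, n6}
  B4 = {m8, n8}
  B5 = {m5}
  B6 = {m1}
  B7 = {n0}
  B8 = {n2}
  B9 = {n4}
  B10 = {n7}
  B11 = {n5}
  B12 = {n1}
m0 ∈ B0, n0 ∈ B7 → different blocks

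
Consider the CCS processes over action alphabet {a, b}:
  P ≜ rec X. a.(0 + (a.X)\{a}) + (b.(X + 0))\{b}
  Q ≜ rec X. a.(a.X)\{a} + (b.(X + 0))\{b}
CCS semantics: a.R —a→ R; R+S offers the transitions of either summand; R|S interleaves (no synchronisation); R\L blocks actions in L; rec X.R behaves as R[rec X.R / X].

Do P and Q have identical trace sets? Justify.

Reachable graph of P (2 states):
  u0 = rec X. a.(0 + (a.X)\{a}) + (b.(X + 0))\{b} :: -a-> u1
  u1 = 0 + (a.(rec X. a.(0 + (a.X)\{a}) + (b.(X + 0))\{b}))\{a} :: deadlocked
Reachable graph of Q (2 states):
  v0 = rec X. a.(a.X)\{a} + (b.(X + 0))\{b} :: -a-> v1
  v1 = (a.(rec X. a.(a.X)\{a} + (b.(X + 0))\{b}))\{a} :: deadlocked
Coarsest stable partition (strong bisimilarity classes):
  B0 = {u0, v0}
  B1 = {u1, v1}
u0 ∈ B0, v0 ∈ B0 → same block
Bisimilar ⇒ trace-equivalent.

trace-equivalent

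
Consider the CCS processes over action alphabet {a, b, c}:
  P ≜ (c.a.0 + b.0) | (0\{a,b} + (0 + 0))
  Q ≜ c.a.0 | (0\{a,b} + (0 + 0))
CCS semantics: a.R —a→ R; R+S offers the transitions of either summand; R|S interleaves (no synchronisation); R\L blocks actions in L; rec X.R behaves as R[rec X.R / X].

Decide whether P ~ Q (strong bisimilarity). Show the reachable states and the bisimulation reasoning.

P's transition system — 3 states:
  p0 = (c.a.0 + b.0) | (0\{a,b} + (0 + 0)) has moves ··b··> p1, ··c··> p2
  p1 = 0 | (0\{a,b} + (0 + 0)) has moves deadlocked
  p2 = a.0 | (0\{a,b} + (0 + 0)) has moves ··a··> p1
Q's transition system — 3 states:
  q0 = c.a.0 | (0\{a,b} + (0 + 0)) has moves ··c··> q1
  q1 = a.0 | (0\{a,b} + (0 + 0)) has moves ··a··> q2
  q2 = 0 | (0\{a,b} + (0 + 0)) has moves deadlocked
Partition-refinement fixed point:
  B0 = {p0}
  B1 = {p1, q2}
  B2 = {p2, q1}
  B3 = {q0}
p0 ∈ B0, q0 ∈ B3 → different blocks

NO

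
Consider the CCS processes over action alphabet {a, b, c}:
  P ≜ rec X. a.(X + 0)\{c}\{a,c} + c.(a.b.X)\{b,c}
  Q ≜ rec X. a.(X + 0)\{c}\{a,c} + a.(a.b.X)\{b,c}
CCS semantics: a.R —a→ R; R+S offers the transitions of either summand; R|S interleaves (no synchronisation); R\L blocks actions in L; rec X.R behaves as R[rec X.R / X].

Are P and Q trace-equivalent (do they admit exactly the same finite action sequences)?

P's transition system — 4 states:
  u0 = rec X. a.(X + 0)\{c}\{a,c} + c.(a.b.X)\{b,c} :: ··a··> u1, ··c··> u2
  u1 = ((rec X. a.(X + 0)\{c}\{a,c} + c.(a.b.X)\{b,c}) + 0)\{c}\{a,c} :: (no moves)
  u2 = (a.b.(rec X. a.(X + 0)\{c}\{a,c} + c.(a.b.X)\{b,c}))\{b,c} :: ··a··> u3
  u3 = (b.(rec X. a.(X + 0)\{c}\{a,c} + c.(a.b.X)\{b,c}))\{b,c} :: (no moves)
Q's transition system — 4 states:
  v0 = rec X. a.(X + 0)\{c}\{a,c} + a.(a.b.X)\{b,c} :: ··a··> v1, ··a··> v2
  v1 = ((rec X. a.(X + 0)\{c}\{a,c} + a.(a.b.X)\{b,c}) + 0)\{c}\{a,c} :: (no moves)
  v2 = (a.b.(rec X. a.(X + 0)\{c}\{a,c} + a.(a.b.X)\{b,c}))\{b,c} :: ··a··> v3
  v3 = (b.(rec X. a.(X + 0)\{c}\{a,c} + a.(a.b.X)\{b,c}))\{b,c} :: (no moves)
Run σ = ⟨c⟩ on P: start {u0}
  after c @ step 1: {u2}
  P completes σ.
Run σ = ⟨c⟩ on Q: start {v0}
  after c @ step 1: ∅  — Q cannot continue

trace-distinct — witness ⟨c⟩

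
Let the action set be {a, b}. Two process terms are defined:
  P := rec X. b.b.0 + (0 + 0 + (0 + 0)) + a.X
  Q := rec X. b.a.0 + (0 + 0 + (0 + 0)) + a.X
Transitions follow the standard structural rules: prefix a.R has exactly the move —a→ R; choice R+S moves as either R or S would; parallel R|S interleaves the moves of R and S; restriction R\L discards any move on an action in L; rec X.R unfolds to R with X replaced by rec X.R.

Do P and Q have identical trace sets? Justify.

traces(P) ≠ traces(Q) — witness ⟨bb⟩

Reachable graph of P (3 states):
  m0 = rec X. b.b.0 + (0 + 0 + (0 + 0)) + a.X has moves —a→ m0, —b→ m1
  m1 = b.0 has moves —b→ m2
  m2 = 0 has moves (no moves)
Reachable graph of Q (3 states):
  n0 = rec X. b.a.0 + (0 + 0 + (0 + 0)) + a.X has moves —a→ n0, —b→ n1
  n1 = a.0 has moves —a→ n2
  n2 = 0 has moves (no moves)
Executing bb from P (initial set {m0}):
  after b @ step 1: {m1}
  after b @ step 2: {m2}
  P completes σ.
Executing bb from Q (initial set {n0}):
  after b @ step 1: {n1}
  after b @ step 2: no successor for Q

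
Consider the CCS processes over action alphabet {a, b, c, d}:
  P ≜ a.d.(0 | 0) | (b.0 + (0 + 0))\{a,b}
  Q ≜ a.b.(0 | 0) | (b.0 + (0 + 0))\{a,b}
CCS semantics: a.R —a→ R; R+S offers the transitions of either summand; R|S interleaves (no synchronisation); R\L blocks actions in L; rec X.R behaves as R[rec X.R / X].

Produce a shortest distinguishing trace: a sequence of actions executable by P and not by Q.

P's transition system — 3 states:
  u0 = a.d.(0 | 0) | (b.0 + (0 + 0))\{a,b} → —a→ u1
  u1 = d.(0 | 0) | (b.0 + (0 + 0))\{a,b} → —d→ u2
  u2 = 0 | 0 | (b.0 + (0 + 0))\{a,b} → ∅
Q's transition system — 3 states:
  v0 = a.b.(0 | 0) | (b.0 + (0 + 0))\{a,b} → —a→ v1
  v1 = b.(0 | 0) | (b.0 + (0 + 0))\{a,b} → —b→ v2
  v2 = 0 | 0 | (b.0 + (0 + 0))\{a,b} → ∅
Run σ = ⟨ad⟩ on P: start {u0}
  step 1 (a): {u1}
  step 2 (d): {u2}
  P completes σ.
Run σ = ⟨ad⟩ on Q: start {v0}
  step 1 (a): {v1}
  step 2 (d): no successor for Q

ad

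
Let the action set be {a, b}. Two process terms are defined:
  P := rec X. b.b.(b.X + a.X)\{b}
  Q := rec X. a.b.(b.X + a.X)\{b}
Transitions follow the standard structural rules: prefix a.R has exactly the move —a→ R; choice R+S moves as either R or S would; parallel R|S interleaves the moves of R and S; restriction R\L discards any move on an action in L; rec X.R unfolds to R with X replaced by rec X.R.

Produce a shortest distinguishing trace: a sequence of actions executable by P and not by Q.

LTS(P): 4 reachable states
  u0 = rec X. b.b.(b.X + a.X)\{b} :: =b=> u1
  u1 = b.(b.(rec X. b.b.(b.X + a.X)\{b}) + a.(rec X. b.b.(b.X + a.X)\{b}))\{b} :: =b=> u2
  u2 = (b.(rec X. b.b.(b.X + a.X)\{b}) + a.(rec X. b.b.(b.X + a.X)\{b}))\{b} :: =a=> u3
  u3 = (rec X. b.b.(b.X + a.X)\{b})\{b} :: ∅
LTS(Q): 5 reachable states
  v0 = rec X. a.b.(b.X + a.X)\{b} :: =a=> v1
  v1 = b.(b.(rec X. a.b.(b.X + a.X)\{b}) + a.(rec X. a.b.(b.X + a.X)\{b}))\{b} :: =b=> v2
  v2 = (b.(rec X. a.b.(b.X + a.X)\{b}) + a.(rec X. a.b.(b.X + a.X)\{b}))\{b} :: =a=> v3
  v3 = (rec X. a.b.(b.X + a.X)\{b})\{b} :: =a=> v4
  v4 = (b.(b.(rec X. a.b.(b.X + a.X)\{b}) + a.(rec X. a.b.(b.X + a.X)\{b}))\{b})\{b} :: ∅
Trace ⟨b⟩ through P, begin at {u0}:
  [1] b ⇒ {u1}
  — P admits the full trace.
Trace ⟨b⟩ through Q, begin at {v0}:
  [1] b ⇒ no successor for Q

b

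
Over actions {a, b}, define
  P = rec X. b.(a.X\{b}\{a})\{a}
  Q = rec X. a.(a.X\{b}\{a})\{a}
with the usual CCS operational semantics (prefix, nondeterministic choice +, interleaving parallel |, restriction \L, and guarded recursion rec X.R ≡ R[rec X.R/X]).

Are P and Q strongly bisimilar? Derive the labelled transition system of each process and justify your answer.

NO

Reachable graph of P (2 states):
  p0 = rec X. b.(a.X\{b}\{a})\{a} ⊢ --b--▸ p1
  p1 = (a.(rec X. b.(a.X\{b}\{a})\{a})\{b}\{a})\{a} ⊢ deadlocked
Reachable graph of Q (2 states):
  q0 = rec X. a.(a.X\{b}\{a})\{a} ⊢ --a--▸ q1
  q1 = (a.(rec X. a.(a.X\{b}\{a})\{a})\{b}\{a})\{a} ⊢ deadlocked
Coarsest stable partition (strong bisimilarity classes):
  B0 = {p0}
  B1 = {p1, q1}
  B2 = {q0}
p0 ∈ B0, q0 ∈ B2 → different blocks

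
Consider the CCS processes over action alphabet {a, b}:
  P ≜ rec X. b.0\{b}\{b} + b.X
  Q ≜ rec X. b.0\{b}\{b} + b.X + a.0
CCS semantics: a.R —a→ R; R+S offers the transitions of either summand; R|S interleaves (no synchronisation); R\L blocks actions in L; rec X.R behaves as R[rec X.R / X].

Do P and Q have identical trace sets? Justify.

traces(P) ≠ traces(Q) — witness ⟨a⟩

LTS(P): 2 reachable states
  m0 = rec X. b.0\{b}\{b} + b.X | --b--▸ m0, --b--▸ m1
  m1 = 0\{b}\{b} | (no moves)
LTS(Q): 3 reachable states
  n0 = rec X. b.0\{b}\{b} + b.X + a.0 | --a--▸ n1, --b--▸ n0, --b--▸ n2
  n1 = 0 | (no moves)
  n2 = 0\{b}\{b} | (no moves)
Run σ = ⟨a⟩ on Q: start {n0}
  step 1 (a): {n1}
  Q completes σ.
Run σ = ⟨a⟩ on P: start {m0}
  step 1 (a): ∅ (P stuck)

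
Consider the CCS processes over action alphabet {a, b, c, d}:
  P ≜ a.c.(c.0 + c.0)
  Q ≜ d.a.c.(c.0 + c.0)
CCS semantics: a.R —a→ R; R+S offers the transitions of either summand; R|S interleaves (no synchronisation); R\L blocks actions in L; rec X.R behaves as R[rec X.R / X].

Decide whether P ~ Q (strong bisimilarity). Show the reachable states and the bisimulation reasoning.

not bisimilar

Reachable graph of P (4 states):
  p0 = a.c.(c.0 + c.0) | =a=> p1
  p1 = c.(c.0 + c.0) | =c=> p2
  p2 = c.0 + c.0 | =c=> p3
  p3 = 0 | deadlocked
Reachable graph of Q (5 states):
  q0 = d.a.c.(c.0 + c.0) | =d=> q1
  q1 = a.c.(c.0 + c.0) | =a=> q2
  q2 = c.(c.0 + c.0) | =c=> q3
  q3 = c.0 + c.0 | =c=> q4
  q4 = 0 | deadlocked
Bisimilarity quotient blocks:
  B0 = {p0, q1}
  B1 = {p1, q2}
  B2 = {p2, q3}
  B3 = {p3, q4}
  B4 = {q0}
p0 ∈ B0, q0 ∈ B4 → different blocks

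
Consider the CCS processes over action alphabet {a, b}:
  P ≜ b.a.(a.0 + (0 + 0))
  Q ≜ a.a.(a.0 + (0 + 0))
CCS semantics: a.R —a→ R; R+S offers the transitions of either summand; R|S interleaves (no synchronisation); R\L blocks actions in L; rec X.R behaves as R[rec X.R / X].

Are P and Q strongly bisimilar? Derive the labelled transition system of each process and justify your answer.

not bisimilar

Reachable graph of P (4 states):
  m0 = b.a.(a.0 + (0 + 0)) has moves --b--▸ m1
  m1 = a.(a.0 + (0 + 0)) has moves --a--▸ m2
  m2 = a.0 + (0 + 0) has moves --a--▸ m3
  m3 = 0 has moves deadlocked
Reachable graph of Q (4 states):
  n0 = a.a.(a.0 + (0 + 0)) has moves --a--▸ n1
  n1 = a.(a.0 + (0 + 0)) has moves --a--▸ n2
  n2 = a.0 + (0 + 0) has moves --a--▸ n3
  n3 = 0 has moves deadlocked
Bisimilarity quotient blocks:
  B0 = {m0}
  B1 = {m1, n1}
  B2 = {m2, n2}
  B3 = {m3, n3}
  B4 = {n0}
m0 ∈ B0, n0 ∈ B4 → different blocks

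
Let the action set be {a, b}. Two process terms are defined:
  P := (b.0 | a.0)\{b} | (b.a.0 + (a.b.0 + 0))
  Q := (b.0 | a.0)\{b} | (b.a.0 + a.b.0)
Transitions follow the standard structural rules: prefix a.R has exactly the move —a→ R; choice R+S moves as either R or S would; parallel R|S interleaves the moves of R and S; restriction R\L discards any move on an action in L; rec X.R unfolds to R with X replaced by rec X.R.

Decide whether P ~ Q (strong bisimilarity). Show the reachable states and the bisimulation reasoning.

LTS(P): 8 reachable states
  s0 = (b.0 | a.0)\{b} | (b.a.0 + (a.b.0 + 0)) | —a→ s1, —a→ s2, —b→ s3
  s1 = (b.0 | 0)\{b} | (b.a.0 + (a.b.0 + 0)) | —a→ s4, —b→ s5
  s2 = (b.0 | a.0)\{b} | b.0 | —a→ s4, —b→ s6
  s3 = (b.0 | a.0)\{b} | a.0 | —a→ s5, —a→ s6
  s4 = (b.0 | 0)\{b} | b.0 | —b→ s7
  s5 = (b.0 | 0)\{b} | a.0 | —a→ s7
  s6 = (b.0 | a.0)\{b} | 0 | —a→ s7
  s7 = (b.0 | 0)\{b} | 0 | (no moves)
LTS(Q): 8 reachable states
  t0 = (b.0 | a.0)\{b} | (b.a.0 + a.b.0) | —a→ t1, —a→ t2, —b→ t3
  t1 = (b.0 | 0)\{b} | (b.a.0 + a.b.0) | —a→ t4, —b→ t5
  t2 = (b.0 | a.0)\{b} | b.0 | —a→ t4, —b→ t6
  t3 = (b.0 | a.0)\{b} | a.0 | —a→ t5, —a→ t6
  t4 = (b.0 | 0)\{b} | b.0 | —b→ t7
  t5 = (b.0 | 0)\{b} | a.0 | —a→ t7
  t6 = (b.0 | a.0)\{b} | 0 | —a→ t7
  t7 = (b.0 | 0)\{b} | 0 | (no moves)
Partition-refinement fixed point:
  B0 = {s0, t0}
  B1 = {s1, s2, t1, t2}
  B2 = {s5, s6, t5, t6}
  B3 = {s7, t7}
  B4 = {s4, t4}
  B5 = {s3, t3}
s0 ∈ B0, t0 ∈ B0 → same block

bisimilar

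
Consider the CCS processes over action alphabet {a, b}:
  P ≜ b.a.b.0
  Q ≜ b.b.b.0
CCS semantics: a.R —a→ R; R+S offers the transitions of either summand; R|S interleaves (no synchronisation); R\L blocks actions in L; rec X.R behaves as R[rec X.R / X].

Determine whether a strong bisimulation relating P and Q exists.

P ≁ Q

Reachable graph of P (4 states):
  u0 = b.a.b.0 | =b=> u1
  u1 = a.b.0 | =a=> u2
  u2 = b.0 | =b=> u3
  u3 = 0 | stopped
Reachable graph of Q (4 states):
  v0 = b.b.b.0 | =b=> v1
  v1 = b.b.0 | =b=> v2
  v2 = b.0 | =b=> v3
  v3 = 0 | stopped
Coarsest stable partition (strong bisimilarity classes):
  B0 = {u0}
  B1 = {u1}
  B2 = {u2, v2}
  B3 = {u3, v3}
  B4 = {v0}
  B5 = {v1}
u0 ∈ B0, v0 ∈ B4 → different blocks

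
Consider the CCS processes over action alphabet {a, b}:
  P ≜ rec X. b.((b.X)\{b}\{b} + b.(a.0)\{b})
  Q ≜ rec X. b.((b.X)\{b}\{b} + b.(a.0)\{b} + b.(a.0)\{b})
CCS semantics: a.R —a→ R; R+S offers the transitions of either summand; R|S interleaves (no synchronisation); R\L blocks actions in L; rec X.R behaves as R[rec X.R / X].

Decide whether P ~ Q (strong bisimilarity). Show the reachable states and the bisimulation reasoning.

P ~ Q

P's transition system — 4 states:
  u0 = rec X. b.((b.X)\{b}\{b} + b.(a.0)\{b}) ⊢ =b=> u1
  u1 = (b.(rec X. b.((b.X)\{b}\{b} + b.(a.0)\{b})))\{b}\{b} + b.(a.0)\{b} ⊢ =b=> u2
  u2 = (a.0)\{b} ⊢ =a=> u3
  u3 = 0\{b} ⊢ deadlocked
Q's transition system — 4 states:
  v0 = rec X. b.((b.X)\{b}\{b} + b.(a.0)\{b} + b.(a.0)\{b}) ⊢ =b=> v1
  v1 = (b.(rec X. b.((b.X)\{b}\{b} + b.(a.0)\{b} + b.(a.0)\{b})))\{b}\{b} + b.(a.0)\{b} + b.(a.0)\{b} ⊢ =b=> v2
  v2 = (a.0)\{b} ⊢ =a=> v3
  v3 = 0\{b} ⊢ deadlocked
Bisimilarity quotient blocks:
  B0 = {u0, v0}
  B1 = {u1, v1}
  B2 = {u2, v2}
  B3 = {u3, v3}
u0 ∈ B0, v0 ∈ B0 → same block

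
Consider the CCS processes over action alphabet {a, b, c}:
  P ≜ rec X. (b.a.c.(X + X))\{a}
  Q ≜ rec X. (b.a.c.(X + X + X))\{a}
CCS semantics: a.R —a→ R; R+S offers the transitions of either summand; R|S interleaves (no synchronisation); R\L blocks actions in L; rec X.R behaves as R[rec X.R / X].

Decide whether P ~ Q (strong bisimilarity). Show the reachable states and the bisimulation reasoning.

Reachable graph of P (2 states):
  s0 = rec X. (b.a.c.(X + X))\{a} :: —b→ s1
  s1 = (a.c.((rec X. (b.a.c.(X + X))\{a}) + (rec X. (b.a.c.(X + X))\{a})))\{a} :: (no moves)
Reachable graph of Q (2 states):
  t0 = rec X. (b.a.c.(X + X + X))\{a} :: —b→ t1
  t1 = (a.c.((rec X. (b.a.c.(X + X + X))\{a}) + (rec X. (b.a.c.(X + X + X))\{a}) + (rec X. (b.a.c.(X + X + X))\{a})))\{a} :: (no moves)
Partition-refinement fixed point:
  B0 = {s0, t0}
  B1 = {s1, t1}
s0 ∈ B0, t0 ∈ B0 → same block

YES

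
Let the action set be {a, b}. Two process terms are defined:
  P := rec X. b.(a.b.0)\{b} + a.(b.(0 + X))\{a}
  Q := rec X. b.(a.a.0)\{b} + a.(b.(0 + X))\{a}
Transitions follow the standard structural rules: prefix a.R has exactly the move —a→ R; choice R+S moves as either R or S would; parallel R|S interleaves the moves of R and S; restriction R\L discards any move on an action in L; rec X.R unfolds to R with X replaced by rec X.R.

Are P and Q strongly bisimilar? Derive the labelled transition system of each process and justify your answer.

P's transition system — 6 states:
  p0 = rec X. b.(a.b.0)\{b} + a.(b.(0 + X))\{a} → —a→ p1, —b→ p2
  p1 = (b.(0 + (rec X. b.(a.b.0)\{b} + a.(b.(0 + X))\{a})))\{a} → —b→ p3
  p2 = (a.b.0)\{b} → —a→ p4
  p3 = (0 + (rec X. b.(a.b.0)\{b} + a.(b.(0 + X))\{a}))\{a} → —b→ p5
  p4 = (b.0)\{b} → ∅
  p5 = (a.b.0)\{b}\{a} → ∅
Q's transition system — 7 states:
  q0 = rec X. b.(a.a.0)\{b} + a.(b.(0 + X))\{a} → —a→ q1, —b→ q2
  q1 = (b.(0 + (rec X. b.(a.a.0)\{b} + a.(b.(0 + X))\{a})))\{a} → —b→ q3
  q2 = (a.a.0)\{b} → —a→ q4
  q3 = (0 + (rec X. b.(a.a.0)\{b} + a.(b.(0 + X))\{a}))\{a} → —b→ q5
  q4 = (a.0)\{b} → —a→ q6
  q5 = (a.a.0)\{b}\{a} → ∅
  q6 = 0\{b} → ∅
Coarsest stable partition (strong bisimilarity classes):
  B0 = {p0}
  B1 = {p2, q4}
  B2 = {p4, p5, q5, q6}
  B3 = {p1, q1}
  B4 = {p3, q3}
  B5 = {q0}
  B6 = {q2}
p0 ∈ B0, q0 ∈ B5 → different blocks

NO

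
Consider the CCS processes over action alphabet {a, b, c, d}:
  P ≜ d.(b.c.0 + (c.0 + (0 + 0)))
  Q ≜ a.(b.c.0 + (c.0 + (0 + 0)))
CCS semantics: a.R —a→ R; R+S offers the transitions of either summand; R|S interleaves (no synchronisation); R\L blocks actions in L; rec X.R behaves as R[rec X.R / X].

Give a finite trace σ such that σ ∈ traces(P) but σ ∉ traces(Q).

LTS(P): 4 reachable states
  m0 = d.(b.c.0 + (c.0 + (0 + 0))) | -d-> m1
  m1 = b.c.0 + (c.0 + (0 + 0)) | -b-> m2, -c-> m3
  m2 = c.0 | -c-> m3
  m3 = 0 | deadlocked
LTS(Q): 4 reachable states
  n0 = a.(b.c.0 + (c.0 + (0 + 0))) | -a-> n1
  n1 = b.c.0 + (c.0 + (0 + 0)) | -b-> n2, -c-> n3
  n2 = c.0 | -c-> n3
  n3 = 0 | deadlocked
Executing d from P (initial set {m0}):
  [1] d ⇒ {m1}
  P completes σ.
Executing d from Q (initial set {n0}):
  [1] d ⇒ no successor for Q

d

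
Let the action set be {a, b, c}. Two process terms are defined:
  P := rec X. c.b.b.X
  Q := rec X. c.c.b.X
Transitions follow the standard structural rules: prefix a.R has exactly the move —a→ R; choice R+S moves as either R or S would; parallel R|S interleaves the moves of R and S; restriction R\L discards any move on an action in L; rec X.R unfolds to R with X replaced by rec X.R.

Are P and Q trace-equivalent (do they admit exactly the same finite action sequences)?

trace-distinct — witness ⟨cb⟩

LTS(P): 3 reachable states
  u0 = rec X. c.b.b.X → —c→ u1
  u1 = b.b.(rec X. c.b.b.X) → —b→ u2
  u2 = b.(rec X. c.b.b.X) → —b→ u0
LTS(Q): 3 reachable states
  v0 = rec X. c.c.b.X → —c→ v1
  v1 = c.b.(rec X. c.c.b.X) → —c→ v2
  v2 = b.(rec X. c.c.b.X) → —b→ v0
Trace ⟨cb⟩ through P, begin at {u0}:
  step 1 (c): {u1}
  step 2 (b): {u2}
  P completes σ.
Trace ⟨cb⟩ through Q, begin at {v0}:
  step 1 (c): {v1}
  step 2 (b): ∅ (Q stuck)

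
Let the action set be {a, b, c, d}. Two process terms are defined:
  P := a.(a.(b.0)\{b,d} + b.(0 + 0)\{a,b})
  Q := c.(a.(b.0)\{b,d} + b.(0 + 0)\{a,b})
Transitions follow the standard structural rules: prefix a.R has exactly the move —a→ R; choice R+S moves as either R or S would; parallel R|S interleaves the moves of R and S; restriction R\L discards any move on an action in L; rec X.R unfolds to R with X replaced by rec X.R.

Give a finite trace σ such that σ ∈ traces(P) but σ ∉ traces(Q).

a

LTS(P): 4 reachable states
  u0 = a.(a.(b.0)\{b,d} + b.(0 + 0)\{a,b}) | ··a··> u1
  u1 = a.(b.0)\{b,d} + b.(0 + 0)\{a,b} | ··a··> u2, ··b··> u3
  u2 = (b.0)\{b,d} | deadlocked
  u3 = (0 + 0)\{a,b} | deadlocked
LTS(Q): 4 reachable states
  v0 = c.(a.(b.0)\{b,d} + b.(0 + 0)\{a,b}) | ··c··> v1
  v1 = a.(b.0)\{b,d} + b.(0 + 0)\{a,b} | ··a··> v2, ··b··> v3
  v2 = (b.0)\{b,d} | deadlocked
  v3 = (0 + 0)\{a,b} | deadlocked
Run σ = ⟨a⟩ on P: start {u0}
  after a @ step 1: {u1}
  — P admits the full trace.
Run σ = ⟨a⟩ on Q: start {v0}
  after a @ step 1: ∅ (Q stuck)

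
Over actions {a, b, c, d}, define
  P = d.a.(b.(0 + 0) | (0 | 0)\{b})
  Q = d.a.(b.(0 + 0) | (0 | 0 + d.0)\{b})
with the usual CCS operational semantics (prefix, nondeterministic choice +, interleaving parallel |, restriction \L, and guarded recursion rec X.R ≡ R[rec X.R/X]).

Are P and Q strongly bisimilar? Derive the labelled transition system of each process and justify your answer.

P ≁ Q

P's transition system — 4 states:
  u0 = d.a.(b.(0 + 0) | (0 | 0)\{b}) :: =d=> u1
  u1 = a.(b.(0 + 0) | (0 | 0)\{b}) :: =a=> u2
  u2 = b.(0 + 0) | (0 | 0)\{b} :: =b=> u3
  u3 = (0 + 0) | (0 | 0)\{b} :: deadlocked
Q's transition system — 6 states:
  v0 = d.a.(b.(0 + 0) | (0 | 0 + d.0)\{b}) :: =d=> v1
  v1 = a.(b.(0 + 0) | (0 | 0 + d.0)\{b}) :: =a=> v2
  v2 = b.(0 + 0) | (0 | 0 + d.0)\{b} :: =b=> v3, =d=> v4
  v3 = (0 + 0) | (0 | 0 + d.0)\{b} :: =d=> v5
  v4 = b.(0 + 0) | 0\{b} :: =b=> v5
  v5 = (0 + 0) | 0\{b} :: deadlocked
Bisimilarity quotient blocks:
  B0 = {u0}
  B1 = {u1}
  B2 = {u2, v4}
  B3 = {u3, v5}
  B4 = {v0}
  B5 = {v1}
  B6 = {v2}
  B7 = {v3}
u0 ∈ B0, v0 ∈ B4 → different blocks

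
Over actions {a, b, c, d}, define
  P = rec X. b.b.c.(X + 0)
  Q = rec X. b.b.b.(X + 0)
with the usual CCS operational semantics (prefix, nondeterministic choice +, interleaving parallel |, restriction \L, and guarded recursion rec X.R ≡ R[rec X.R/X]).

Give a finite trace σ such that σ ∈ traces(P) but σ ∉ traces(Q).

bbc

Reachable graph of P (4 states):
  p0 = rec X. b.b.c.(X + 0) has moves --b--▸ p1
  p1 = b.c.((rec X. b.b.c.(X + 0)) + 0) has moves --b--▸ p2
  p2 = c.((rec X. b.b.c.(X + 0)) + 0) has moves --c--▸ p3
  p3 = (rec X. b.b.c.(X + 0)) + 0 has moves --b--▸ p1
Reachable graph of Q (4 states):
  q0 = rec X. b.b.b.(X + 0) has moves --b--▸ q1
  q1 = b.b.((rec X. b.b.b.(X + 0)) + 0) has moves --b--▸ q2
  q2 = b.((rec X. b.b.b.(X + 0)) + 0) has moves --b--▸ q3
  q3 = (rec X. b.b.b.(X + 0)) + 0 has moves --b--▸ q1
Run σ = ⟨bbc⟩ on P: start {p0}
  [1] b ⇒ {p1}
  [2] b ⇒ {p2}
  [3] c ⇒ {p3}
  — P admits the full trace.
Run σ = ⟨bbc⟩ on Q: start {q0}
  [1] b ⇒ {q1}
  [2] b ⇒ {q2}
  [3] c ⇒ no successor for Q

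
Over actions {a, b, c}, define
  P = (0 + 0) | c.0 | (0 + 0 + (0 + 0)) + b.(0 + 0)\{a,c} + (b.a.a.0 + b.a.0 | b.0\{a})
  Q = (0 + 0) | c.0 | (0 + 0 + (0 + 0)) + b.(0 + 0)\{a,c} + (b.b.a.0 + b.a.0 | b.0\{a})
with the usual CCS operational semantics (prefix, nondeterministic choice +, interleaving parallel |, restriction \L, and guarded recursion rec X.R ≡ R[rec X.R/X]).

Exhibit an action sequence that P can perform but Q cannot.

P's transition system — 11 states:
  u0 = (0 + 0) | c.0 | (0 + 0 + (0 + 0)) + b.(0 + 0)\{a,c} + (b.a.a.0 + b.a.0 | b.0\{a}) :: —b→ u1, —b→ u2, —b→ u3, —b→ u4, —c→ u5
  u1 = (0 + 0)\{a,c} :: stopped
  u2 = a.0 | b.0\{a} :: —a→ u6, —b→ u7
  u3 = a.a.0 :: —a→ u8
  u4 = b.a.0 | 0\{a} :: —b→ u7
  u5 = (0 + 0) | 0 | (0 + 0 + (0 + 0)) :: stopped
  u6 = 0 | b.0\{a} :: —b→ u9
  u7 = a.0 | 0\{a} :: —a→ u9
  u8 = a.0 :: —a→ u10
  u9 = 0 | 0\{a} :: stopped
  u10 = 0 :: stopped
Q's transition system — 11 states:
  v0 = (0 + 0) | c.0 | (0 + 0 + (0 + 0)) + b.(0 + 0)\{a,c} + (b.b.a.0 + b.a.0 | b.0\{a}) :: —b→ v1, —b→ v2, —b→ v3, —b→ v4, —c→ v5
  v1 = (0 + 0)\{a,c} :: stopped
  v2 = a.0 | b.0\{a} :: —a→ v6, —b→ v7
  v3 = b.a.0 :: —b→ v8
  v4 = b.a.0 | 0\{a} :: —b→ v7
  v5 = (0 + 0) | 0 | (0 + 0 + (0 + 0)) :: stopped
  v6 = 0 | b.0\{a} :: —b→ v9
  v7 = a.0 | 0\{a} :: —a→ v9
  v8 = a.0 :: —a→ v10
  v9 = 0 | 0\{a} :: stopped
  v10 = 0 :: stopped
Executing baa from P (initial set {u0}):
  step 1 (b): {u1, u2, u3, u4}
  step 2 (a): {u6, u8}
  step 3 (a): {u10}
  P completes σ.
Executing baa from Q (initial set {v0}):
  step 1 (b): {v1, v2, v3, v4}
  step 2 (a): {v6}
  step 3 (a): ∅ (Q stuck)

baa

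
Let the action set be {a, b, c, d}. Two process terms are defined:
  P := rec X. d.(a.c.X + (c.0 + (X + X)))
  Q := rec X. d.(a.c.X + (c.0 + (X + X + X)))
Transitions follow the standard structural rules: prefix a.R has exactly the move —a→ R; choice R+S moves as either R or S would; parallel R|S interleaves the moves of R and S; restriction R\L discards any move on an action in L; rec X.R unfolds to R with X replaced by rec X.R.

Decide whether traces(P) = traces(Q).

YES

P's transition system — 4 states:
  p0 = rec X. d.(a.c.X + (c.0 + (X + X))) ⊢ =d=> p1
  p1 = a.c.(rec X. d.(a.c.X + (c.0 + (X + X)))) + (c.0 + ((rec X. d.(a.c.X + (c.0 + (X + X)))) + (rec X. d.(a.c.X + (c.0 + (X + X)))))) ⊢ =a=> p2, =c=> p3, =d=> p1
  p2 = c.(rec X. d.(a.c.X + (c.0 + (X + X)))) ⊢ =c=> p0
  p3 = 0 ⊢ ·
Q's transition system — 4 states:
  q0 = rec X. d.(a.c.X + (c.0 + (X + X + X))) ⊢ =d=> q1
  q1 = a.c.(rec X. d.(a.c.X + (c.0 + (X + X + X)))) + (c.0 + ((rec X. d.(a.c.X + (c.0 + (X + X + X)))) + (rec X. d.(a.c.X + (c.0 + (X + X + X)))) + (rec X. d.(a.c.X + (c.0 + (X + X + X)))))) ⊢ =a=> q2, =c=> q3, =d=> q1
  q2 = c.(rec X. d.(a.c.X + (c.0 + (X + X + X)))) ⊢ =c=> q0
  q3 = 0 ⊢ ·
Partition-refinement fixed point:
  B0 = {p0, q0}
  B1 = {p1, q1}
  B2 = {p2, q2}
  B3 = {p3, q3}
p0 ∈ B0, q0 ∈ B0 → same block
Bisimilar ⇒ trace-equivalent.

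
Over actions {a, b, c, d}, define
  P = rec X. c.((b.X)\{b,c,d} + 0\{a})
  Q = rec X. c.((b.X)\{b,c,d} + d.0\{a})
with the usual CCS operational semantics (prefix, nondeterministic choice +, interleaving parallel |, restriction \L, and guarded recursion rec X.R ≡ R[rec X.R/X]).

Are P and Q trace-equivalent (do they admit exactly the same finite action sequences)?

LTS(P): 2 reachable states
  m0 = rec X. c.((b.X)\{b,c,d} + 0\{a}) has moves ··c··> m1
  m1 = (b.(rec X. c.((b.X)\{b,c,d} + 0\{a})))\{b,c,d} + 0\{a} has moves ∅
LTS(Q): 3 reachable states
  n0 = rec X. c.((b.X)\{b,c,d} + d.0\{a}) has moves ··c··> n1
  n1 = (b.(rec X. c.((b.X)\{b,c,d} + d.0\{a})))\{b,c,d} + d.0\{a} has moves ··d··> n2
  n2 = 0\{a} has moves ∅
Trace ⟨cd⟩ through Q, begin at {n0}:
  step 1 (c): {n1}
  step 2 (d): {n2}
  ✓ Q
Trace ⟨cd⟩ through P, begin at {m0}:
  step 1 (c): {m1}
  step 2 (d): no successor for P

NO — witness ⟨cd⟩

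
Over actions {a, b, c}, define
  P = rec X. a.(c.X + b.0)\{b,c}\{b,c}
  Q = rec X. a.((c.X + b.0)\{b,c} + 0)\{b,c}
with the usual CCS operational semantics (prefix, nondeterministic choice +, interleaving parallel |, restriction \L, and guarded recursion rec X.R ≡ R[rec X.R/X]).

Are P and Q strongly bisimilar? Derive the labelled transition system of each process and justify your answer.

Reachable graph of P (2 states):
  s0 = rec X. a.(c.X + b.0)\{b,c}\{b,c} | --a--▸ s1
  s1 = (c.(rec X. a.(c.X + b.0)\{b,c}\{b,c}) + b.0)\{b,c}\{b,c} | ·
Reachable graph of Q (2 states):
  t0 = rec X. a.((c.X + b.0)\{b,c} + 0)\{b,c} | --a--▸ t1
  t1 = ((c.(rec X. a.((c.X + b.0)\{b,c} + 0)\{b,c}) + b.0)\{b,c} + 0)\{b,c} | ·
Partition-refinement fixed point:
  B0 = {s0, t0}
  B1 = {s1, t1}
s0 ∈ B0, t0 ∈ B0 → same block

P ~ Q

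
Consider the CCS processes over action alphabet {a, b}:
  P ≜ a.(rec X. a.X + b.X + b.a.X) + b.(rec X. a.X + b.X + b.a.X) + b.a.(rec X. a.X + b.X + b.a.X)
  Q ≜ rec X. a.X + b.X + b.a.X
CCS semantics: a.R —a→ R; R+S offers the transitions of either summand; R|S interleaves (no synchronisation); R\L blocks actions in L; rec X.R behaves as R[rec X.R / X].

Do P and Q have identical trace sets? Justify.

P's transition system — 3 states:
  m0 = a.(rec X. a.X + b.X + b.a.X) + b.(rec X. a.X + b.X + b.a.X) + b.a.(rec X. a.X + b.X + b.a.X) ⊢ —a→ m1, —b→ m1, —b→ m2
  m1 = rec X. a.X + b.X + b.a.X ⊢ —a→ m1, —b→ m1, —b→ m2
  m2 = a.(rec X. a.X + b.X + b.a.X) ⊢ —a→ m1
Q's transition system — 2 states:
  n0 = rec X. a.X + b.X + b.a.X ⊢ —a→ n0, —b→ n0, —b→ n1
  n1 = a.(rec X. a.X + b.X + b.a.X) ⊢ —a→ n0
Partition-refinement fixed point:
  B0 = {m0, m1, n0}
  B1 = {m2, n1}
m0 ∈ B0, n0 ∈ B0 → same block
Bisimilar ⇒ trace-equivalent.

trace-equivalent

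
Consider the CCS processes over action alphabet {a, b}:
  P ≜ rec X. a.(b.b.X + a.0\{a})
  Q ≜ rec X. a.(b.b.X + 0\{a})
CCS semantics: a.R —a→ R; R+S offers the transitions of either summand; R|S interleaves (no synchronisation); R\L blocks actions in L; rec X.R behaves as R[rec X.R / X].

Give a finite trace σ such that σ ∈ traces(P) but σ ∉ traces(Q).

aa

LTS(P): 4 reachable states
  p0 = rec X. a.(b.b.X + a.0\{a}) ⊢ --a--▸ p1
  p1 = b.b.(rec X. a.(b.b.X + a.0\{a})) + a.0\{a} ⊢ --a--▸ p2, --b--▸ p3
  p2 = 0\{a} ⊢ stopped
  p3 = b.(rec X. a.(b.b.X + a.0\{a})) ⊢ --b--▸ p0
LTS(Q): 3 reachable states
  q0 = rec X. a.(b.b.X + 0\{a}) ⊢ --a--▸ q1
  q1 = b.b.(rec X. a.(b.b.X + 0\{a})) + 0\{a} ⊢ --b--▸ q2
  q2 = b.(rec X. a.(b.b.X + 0\{a})) ⊢ --b--▸ q0
Trace ⟨aa⟩ through P, begin at {p0}:
  [1] a ⇒ {p1}
  [2] a ⇒ {p2}
  — P admits the full trace.
Trace ⟨aa⟩ through Q, begin at {q0}:
  [1] a ⇒ {q1}
  [2] a ⇒ no successor for Q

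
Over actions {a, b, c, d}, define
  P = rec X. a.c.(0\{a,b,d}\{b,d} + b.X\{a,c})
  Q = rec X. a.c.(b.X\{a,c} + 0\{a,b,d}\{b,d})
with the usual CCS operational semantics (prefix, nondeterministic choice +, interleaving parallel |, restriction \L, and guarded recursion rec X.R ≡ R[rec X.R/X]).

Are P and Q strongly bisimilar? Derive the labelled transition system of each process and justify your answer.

P ~ Q

Reachable graph of P (4 states):
  u0 = rec X. a.c.(0\{a,b,d}\{b,d} + b.X\{a,c}) | ··a··> u1
  u1 = c.(0\{a,b,d}\{b,d} + b.(rec X. a.c.(0\{a,b,d}\{b,d} + b.X\{a,c}))\{a,c}) | ··c··> u2
  u2 = 0\{a,b,d}\{b,d} + b.(rec X. a.c.(0\{a,b,d}\{b,d} + b.X\{a,c}))\{a,c} | ··b··> u3
  u3 = (rec X. a.c.(0\{a,b,d}\{b,d} + b.X\{a,c}))\{a,c} | stopped
Reachable graph of Q (4 states):
  v0 = rec X. a.c.(b.X\{a,c} + 0\{a,b,d}\{b,d}) | ··a··> v1
  v1 = c.(b.(rec X. a.c.(b.X\{a,c} + 0\{a,b,d}\{b,d}))\{a,c} + 0\{a,b,d}\{b,d}) | ··c··> v2
  v2 = b.(rec X. a.c.(b.X\{a,c} + 0\{a,b,d}\{b,d}))\{a,c} + 0\{a,b,d}\{b,d} | ··b··> v3
  v3 = (rec X. a.c.(b.X\{a,c} + 0\{a,b,d}\{b,d}))\{a,c} | stopped
Coarsest stable partition (strong bisimilarity classes):
  B0 = {u0, v0}
  B1 = {u1, v1}
  B2 = {u2, v2}
  B3 = {u3, v3}
u0 ∈ B0, v0 ∈ B0 → same block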